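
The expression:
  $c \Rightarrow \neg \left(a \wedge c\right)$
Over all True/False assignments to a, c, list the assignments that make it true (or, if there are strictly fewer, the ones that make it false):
is false only for:
  a=True, c=True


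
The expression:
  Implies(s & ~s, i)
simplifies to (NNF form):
True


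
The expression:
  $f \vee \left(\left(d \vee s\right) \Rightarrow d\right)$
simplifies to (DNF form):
$d \vee f \vee \neg s$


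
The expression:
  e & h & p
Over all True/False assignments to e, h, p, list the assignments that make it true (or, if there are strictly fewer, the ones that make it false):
is true only for:
  e=True, h=True, p=True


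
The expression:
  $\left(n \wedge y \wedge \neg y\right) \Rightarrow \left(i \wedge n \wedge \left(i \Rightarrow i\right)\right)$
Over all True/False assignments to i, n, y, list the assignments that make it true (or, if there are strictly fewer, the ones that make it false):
is always true.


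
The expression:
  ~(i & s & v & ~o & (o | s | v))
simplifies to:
o | ~i | ~s | ~v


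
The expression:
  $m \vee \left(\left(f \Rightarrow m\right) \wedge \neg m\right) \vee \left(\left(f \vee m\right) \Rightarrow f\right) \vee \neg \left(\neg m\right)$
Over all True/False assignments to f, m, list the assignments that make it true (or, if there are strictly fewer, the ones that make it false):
is always true.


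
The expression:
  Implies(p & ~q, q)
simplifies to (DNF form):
q | ~p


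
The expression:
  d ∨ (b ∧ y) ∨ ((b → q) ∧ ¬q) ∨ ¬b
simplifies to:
d ∨ y ∨ ¬b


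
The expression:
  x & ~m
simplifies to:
x & ~m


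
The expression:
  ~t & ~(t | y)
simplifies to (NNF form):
~t & ~y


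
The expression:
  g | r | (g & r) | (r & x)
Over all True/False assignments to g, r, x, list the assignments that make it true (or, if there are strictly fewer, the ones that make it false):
is false only for:
  g=False, r=False, x=False;
  g=False, r=False, x=True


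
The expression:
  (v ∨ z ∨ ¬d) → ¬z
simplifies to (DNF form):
¬z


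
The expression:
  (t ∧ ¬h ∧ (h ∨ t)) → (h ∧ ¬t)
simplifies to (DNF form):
h ∨ ¬t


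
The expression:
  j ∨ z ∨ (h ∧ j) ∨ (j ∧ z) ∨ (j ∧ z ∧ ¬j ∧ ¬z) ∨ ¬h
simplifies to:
j ∨ z ∨ ¬h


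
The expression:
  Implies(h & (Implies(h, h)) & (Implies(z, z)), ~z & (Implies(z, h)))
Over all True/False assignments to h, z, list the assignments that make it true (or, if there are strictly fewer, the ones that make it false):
is false only for:
  h=True, z=True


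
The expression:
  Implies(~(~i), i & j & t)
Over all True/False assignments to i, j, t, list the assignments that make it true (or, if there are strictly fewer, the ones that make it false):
is false only for:
  i=True, j=False, t=False;
  i=True, j=False, t=True;
  i=True, j=True, t=False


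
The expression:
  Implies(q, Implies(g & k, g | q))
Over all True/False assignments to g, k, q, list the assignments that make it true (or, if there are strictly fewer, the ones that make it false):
is always true.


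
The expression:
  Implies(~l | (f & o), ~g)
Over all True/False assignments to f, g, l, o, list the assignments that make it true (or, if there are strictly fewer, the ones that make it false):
is false only for:
  f=False, g=True, l=False, o=False;
  f=False, g=True, l=False, o=True;
  f=True, g=True, l=False, o=False;
  f=True, g=True, l=False, o=True;
  f=True, g=True, l=True, o=True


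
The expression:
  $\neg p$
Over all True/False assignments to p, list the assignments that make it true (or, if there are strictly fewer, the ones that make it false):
is true only for:
  p=False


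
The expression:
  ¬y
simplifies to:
¬y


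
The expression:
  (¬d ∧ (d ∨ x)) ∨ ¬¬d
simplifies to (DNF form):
d ∨ x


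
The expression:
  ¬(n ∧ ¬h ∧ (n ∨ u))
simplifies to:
h ∨ ¬n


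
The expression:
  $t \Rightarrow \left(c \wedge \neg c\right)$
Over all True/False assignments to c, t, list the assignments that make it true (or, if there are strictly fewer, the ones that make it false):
is true only for:
  c=False, t=False;
  c=True, t=False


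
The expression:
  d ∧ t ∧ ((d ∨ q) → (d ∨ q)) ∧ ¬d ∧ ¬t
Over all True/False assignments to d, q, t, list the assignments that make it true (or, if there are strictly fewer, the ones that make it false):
is never true.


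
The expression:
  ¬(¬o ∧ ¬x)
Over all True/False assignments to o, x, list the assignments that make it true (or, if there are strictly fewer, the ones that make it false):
is false only for:
  o=False, x=False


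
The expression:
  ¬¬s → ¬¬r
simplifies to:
r ∨ ¬s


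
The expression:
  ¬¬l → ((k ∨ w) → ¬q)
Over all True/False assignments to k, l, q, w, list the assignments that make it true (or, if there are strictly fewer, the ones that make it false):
is false only for:
  k=False, l=True, q=True, w=True;
  k=True, l=True, q=True, w=False;
  k=True, l=True, q=True, w=True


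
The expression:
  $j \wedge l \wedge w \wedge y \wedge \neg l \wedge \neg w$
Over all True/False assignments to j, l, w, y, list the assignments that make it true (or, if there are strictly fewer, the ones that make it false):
is never true.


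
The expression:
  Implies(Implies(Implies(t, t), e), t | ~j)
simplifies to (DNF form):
t | ~e | ~j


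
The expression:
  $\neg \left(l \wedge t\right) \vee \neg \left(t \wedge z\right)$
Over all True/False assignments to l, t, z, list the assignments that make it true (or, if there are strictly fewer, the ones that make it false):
is false only for:
  l=True, t=True, z=True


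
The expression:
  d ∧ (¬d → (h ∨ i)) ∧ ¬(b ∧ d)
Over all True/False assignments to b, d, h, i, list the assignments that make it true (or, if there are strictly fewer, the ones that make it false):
is true only for:
  b=False, d=True, h=False, i=False;
  b=False, d=True, h=False, i=True;
  b=False, d=True, h=True, i=False;
  b=False, d=True, h=True, i=True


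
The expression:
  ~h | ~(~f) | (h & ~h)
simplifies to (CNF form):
f | ~h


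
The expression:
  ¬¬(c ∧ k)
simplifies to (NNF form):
c ∧ k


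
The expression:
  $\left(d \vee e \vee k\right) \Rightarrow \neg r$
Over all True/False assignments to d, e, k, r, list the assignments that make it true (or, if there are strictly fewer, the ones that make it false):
is false only for:
  d=False, e=False, k=True, r=True;
  d=False, e=True, k=False, r=True;
  d=False, e=True, k=True, r=True;
  d=True, e=False, k=False, r=True;
  d=True, e=False, k=True, r=True;
  d=True, e=True, k=False, r=True;
  d=True, e=True, k=True, r=True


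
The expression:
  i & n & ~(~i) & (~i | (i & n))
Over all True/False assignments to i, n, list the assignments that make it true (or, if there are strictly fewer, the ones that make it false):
is true only for:
  i=True, n=True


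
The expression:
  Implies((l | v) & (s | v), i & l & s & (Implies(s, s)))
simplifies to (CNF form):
(l | ~v) & (s | ~v) & (i | ~l | ~s)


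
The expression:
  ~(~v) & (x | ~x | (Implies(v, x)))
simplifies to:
v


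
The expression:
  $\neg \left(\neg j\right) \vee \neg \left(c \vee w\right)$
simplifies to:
$j \vee \left(\neg c \wedge \neg w\right)$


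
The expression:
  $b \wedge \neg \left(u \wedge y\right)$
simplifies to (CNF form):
$b \wedge \left(\neg u \vee \neg y\right)$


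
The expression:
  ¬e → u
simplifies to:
e ∨ u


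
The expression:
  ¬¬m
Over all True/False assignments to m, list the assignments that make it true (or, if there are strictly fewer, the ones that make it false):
is true only for:
  m=True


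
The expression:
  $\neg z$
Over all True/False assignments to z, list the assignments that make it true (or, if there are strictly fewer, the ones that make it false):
is true only for:
  z=False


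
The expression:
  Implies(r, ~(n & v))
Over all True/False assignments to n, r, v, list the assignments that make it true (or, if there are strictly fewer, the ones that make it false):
is false only for:
  n=True, r=True, v=True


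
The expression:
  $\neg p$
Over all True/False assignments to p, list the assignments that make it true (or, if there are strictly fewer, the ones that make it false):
is true only for:
  p=False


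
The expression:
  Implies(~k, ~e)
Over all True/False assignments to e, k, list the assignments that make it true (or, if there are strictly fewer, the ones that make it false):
is false only for:
  e=True, k=False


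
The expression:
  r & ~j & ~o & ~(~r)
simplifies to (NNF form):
r & ~j & ~o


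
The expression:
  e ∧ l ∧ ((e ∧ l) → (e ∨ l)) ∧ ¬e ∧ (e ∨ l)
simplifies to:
False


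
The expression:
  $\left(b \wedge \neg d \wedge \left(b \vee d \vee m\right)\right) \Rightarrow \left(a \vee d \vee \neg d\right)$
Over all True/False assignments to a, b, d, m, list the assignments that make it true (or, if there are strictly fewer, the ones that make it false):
is always true.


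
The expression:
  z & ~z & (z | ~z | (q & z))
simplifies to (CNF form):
False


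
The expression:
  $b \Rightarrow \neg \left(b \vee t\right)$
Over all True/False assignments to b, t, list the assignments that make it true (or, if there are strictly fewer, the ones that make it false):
is true only for:
  b=False, t=False;
  b=False, t=True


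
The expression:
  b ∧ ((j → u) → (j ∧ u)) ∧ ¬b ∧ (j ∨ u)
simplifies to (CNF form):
False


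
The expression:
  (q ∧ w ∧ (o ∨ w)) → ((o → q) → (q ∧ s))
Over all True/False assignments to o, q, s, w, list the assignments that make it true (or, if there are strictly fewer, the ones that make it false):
is false only for:
  o=False, q=True, s=False, w=True;
  o=True, q=True, s=False, w=True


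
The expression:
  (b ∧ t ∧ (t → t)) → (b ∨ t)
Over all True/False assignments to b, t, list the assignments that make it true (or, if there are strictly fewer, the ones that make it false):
is always true.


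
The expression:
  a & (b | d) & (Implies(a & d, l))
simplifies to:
a & (b | d) & (l | ~d)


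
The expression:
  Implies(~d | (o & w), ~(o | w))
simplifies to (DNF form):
(d & ~o) | (d & ~w) | (~o & ~w)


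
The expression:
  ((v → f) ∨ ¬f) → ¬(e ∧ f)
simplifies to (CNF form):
¬e ∨ ¬f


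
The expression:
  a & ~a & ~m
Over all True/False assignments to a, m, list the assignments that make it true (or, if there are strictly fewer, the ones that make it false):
is never true.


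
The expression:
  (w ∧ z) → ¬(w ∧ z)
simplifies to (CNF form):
¬w ∨ ¬z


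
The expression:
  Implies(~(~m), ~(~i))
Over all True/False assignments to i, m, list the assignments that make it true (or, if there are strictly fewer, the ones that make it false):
is false only for:
  i=False, m=True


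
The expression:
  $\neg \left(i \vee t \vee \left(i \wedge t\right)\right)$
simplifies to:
$\neg i \wedge \neg t$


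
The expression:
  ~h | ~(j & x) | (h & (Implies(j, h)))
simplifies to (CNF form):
True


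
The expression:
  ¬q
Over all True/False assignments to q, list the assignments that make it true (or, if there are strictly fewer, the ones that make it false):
is true only for:
  q=False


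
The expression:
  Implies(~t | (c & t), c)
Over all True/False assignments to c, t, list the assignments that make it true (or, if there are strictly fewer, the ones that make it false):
is false only for:
  c=False, t=False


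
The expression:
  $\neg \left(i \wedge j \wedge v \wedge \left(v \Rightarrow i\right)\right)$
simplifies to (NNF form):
$\neg i \vee \neg j \vee \neg v$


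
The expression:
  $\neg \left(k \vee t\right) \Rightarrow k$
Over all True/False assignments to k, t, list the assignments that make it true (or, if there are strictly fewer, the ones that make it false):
is false only for:
  k=False, t=False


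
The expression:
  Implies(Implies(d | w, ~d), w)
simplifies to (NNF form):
d | w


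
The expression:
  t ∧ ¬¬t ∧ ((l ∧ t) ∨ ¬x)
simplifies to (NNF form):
t ∧ (l ∨ ¬x)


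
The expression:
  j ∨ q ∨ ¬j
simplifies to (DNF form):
True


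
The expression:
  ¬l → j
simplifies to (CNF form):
j ∨ l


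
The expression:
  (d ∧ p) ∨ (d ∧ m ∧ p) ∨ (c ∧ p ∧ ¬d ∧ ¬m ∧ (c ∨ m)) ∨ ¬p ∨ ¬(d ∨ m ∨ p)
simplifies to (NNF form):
d ∨ (c ∧ ¬m) ∨ ¬p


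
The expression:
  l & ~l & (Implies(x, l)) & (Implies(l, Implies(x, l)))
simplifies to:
False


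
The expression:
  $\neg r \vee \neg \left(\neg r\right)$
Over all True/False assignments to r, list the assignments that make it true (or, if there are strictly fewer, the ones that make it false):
is always true.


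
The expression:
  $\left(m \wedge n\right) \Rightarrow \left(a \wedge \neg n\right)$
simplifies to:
$\neg m \vee \neg n$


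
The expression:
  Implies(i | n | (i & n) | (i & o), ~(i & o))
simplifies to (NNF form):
~i | ~o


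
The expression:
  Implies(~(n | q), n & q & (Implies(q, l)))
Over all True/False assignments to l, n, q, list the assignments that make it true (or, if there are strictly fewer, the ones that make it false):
is false only for:
  l=False, n=False, q=False;
  l=True, n=False, q=False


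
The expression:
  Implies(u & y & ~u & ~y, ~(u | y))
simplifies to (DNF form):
True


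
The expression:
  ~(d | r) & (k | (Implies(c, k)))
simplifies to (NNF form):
~d & ~r & (k | ~c)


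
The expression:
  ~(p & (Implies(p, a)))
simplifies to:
~a | ~p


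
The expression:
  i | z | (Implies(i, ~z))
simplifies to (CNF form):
True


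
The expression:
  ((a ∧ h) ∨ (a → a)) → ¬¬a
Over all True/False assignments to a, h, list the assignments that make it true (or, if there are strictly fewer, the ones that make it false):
is true only for:
  a=True, h=False;
  a=True, h=True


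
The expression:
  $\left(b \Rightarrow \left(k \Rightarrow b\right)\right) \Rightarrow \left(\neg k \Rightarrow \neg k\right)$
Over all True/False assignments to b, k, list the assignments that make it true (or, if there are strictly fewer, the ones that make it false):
is always true.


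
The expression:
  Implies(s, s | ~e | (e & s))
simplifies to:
True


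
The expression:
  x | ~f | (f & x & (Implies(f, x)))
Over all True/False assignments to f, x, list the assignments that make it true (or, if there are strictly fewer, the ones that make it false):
is false only for:
  f=True, x=False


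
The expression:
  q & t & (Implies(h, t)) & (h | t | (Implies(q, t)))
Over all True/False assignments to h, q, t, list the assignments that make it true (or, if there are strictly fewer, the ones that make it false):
is true only for:
  h=False, q=True, t=True;
  h=True, q=True, t=True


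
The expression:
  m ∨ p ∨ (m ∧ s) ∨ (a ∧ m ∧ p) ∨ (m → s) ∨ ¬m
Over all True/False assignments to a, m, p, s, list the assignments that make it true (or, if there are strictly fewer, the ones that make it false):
is always true.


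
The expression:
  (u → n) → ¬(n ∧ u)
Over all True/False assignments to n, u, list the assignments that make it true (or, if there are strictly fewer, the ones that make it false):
is false only for:
  n=True, u=True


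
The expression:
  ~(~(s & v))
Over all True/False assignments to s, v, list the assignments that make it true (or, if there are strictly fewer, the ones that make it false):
is true only for:
  s=True, v=True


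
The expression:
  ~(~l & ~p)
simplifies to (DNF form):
l | p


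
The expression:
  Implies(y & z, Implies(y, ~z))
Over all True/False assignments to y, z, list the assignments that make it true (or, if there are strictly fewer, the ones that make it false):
is false only for:
  y=True, z=True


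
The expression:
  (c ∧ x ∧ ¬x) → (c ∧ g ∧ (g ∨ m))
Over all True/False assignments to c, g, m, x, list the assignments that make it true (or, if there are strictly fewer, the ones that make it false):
is always true.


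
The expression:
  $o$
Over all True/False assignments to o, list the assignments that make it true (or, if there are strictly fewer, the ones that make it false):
is true only for:
  o=True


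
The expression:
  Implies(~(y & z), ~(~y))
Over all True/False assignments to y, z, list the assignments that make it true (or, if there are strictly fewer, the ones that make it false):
is true only for:
  y=True, z=False;
  y=True, z=True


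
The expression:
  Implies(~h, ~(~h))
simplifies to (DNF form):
h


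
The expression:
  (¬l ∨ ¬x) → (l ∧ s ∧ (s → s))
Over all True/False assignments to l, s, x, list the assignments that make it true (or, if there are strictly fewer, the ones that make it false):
is true only for:
  l=True, s=False, x=True;
  l=True, s=True, x=False;
  l=True, s=True, x=True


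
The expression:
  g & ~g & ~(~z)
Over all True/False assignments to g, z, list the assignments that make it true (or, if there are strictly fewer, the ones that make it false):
is never true.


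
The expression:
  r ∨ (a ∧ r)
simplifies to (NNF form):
r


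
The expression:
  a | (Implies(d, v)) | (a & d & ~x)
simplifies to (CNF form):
a | v | ~d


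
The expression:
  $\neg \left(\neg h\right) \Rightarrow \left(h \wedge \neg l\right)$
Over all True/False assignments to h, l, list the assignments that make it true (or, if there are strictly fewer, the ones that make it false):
is false only for:
  h=True, l=True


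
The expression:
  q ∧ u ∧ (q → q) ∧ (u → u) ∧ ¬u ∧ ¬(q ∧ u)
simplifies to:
False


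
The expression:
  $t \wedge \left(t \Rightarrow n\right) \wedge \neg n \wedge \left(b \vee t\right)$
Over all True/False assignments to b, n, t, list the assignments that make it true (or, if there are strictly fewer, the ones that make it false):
is never true.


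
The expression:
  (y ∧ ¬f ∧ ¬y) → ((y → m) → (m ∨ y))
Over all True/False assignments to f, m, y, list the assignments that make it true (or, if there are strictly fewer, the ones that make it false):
is always true.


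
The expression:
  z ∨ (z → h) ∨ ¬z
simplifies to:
True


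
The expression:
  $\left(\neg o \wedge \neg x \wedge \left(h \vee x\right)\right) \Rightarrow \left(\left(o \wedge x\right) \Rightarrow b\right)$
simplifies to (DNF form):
$\text{True}$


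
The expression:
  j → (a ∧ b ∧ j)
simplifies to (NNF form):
(a ∧ b) ∨ ¬j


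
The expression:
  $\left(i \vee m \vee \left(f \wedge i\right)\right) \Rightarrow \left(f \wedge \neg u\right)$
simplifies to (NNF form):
$\left(f \wedge \neg u\right) \vee \left(\neg i \wedge \neg m\right)$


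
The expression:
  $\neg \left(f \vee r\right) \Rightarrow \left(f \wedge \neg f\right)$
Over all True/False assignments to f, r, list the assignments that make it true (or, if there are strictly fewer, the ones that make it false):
is false only for:
  f=False, r=False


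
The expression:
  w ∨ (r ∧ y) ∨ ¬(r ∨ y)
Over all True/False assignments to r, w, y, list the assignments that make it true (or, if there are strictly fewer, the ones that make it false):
is false only for:
  r=False, w=False, y=True;
  r=True, w=False, y=False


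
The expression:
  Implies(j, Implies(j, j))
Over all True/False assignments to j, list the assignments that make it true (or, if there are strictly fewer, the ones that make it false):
is always true.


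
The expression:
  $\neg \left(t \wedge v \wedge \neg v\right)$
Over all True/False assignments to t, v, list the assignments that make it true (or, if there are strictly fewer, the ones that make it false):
is always true.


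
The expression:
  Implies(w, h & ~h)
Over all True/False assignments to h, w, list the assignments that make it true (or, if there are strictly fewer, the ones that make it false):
is true only for:
  h=False, w=False;
  h=True, w=False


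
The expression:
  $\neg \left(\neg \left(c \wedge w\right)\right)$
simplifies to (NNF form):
$c \wedge w$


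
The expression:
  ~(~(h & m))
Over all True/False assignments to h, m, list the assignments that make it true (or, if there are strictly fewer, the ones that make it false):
is true only for:
  h=True, m=True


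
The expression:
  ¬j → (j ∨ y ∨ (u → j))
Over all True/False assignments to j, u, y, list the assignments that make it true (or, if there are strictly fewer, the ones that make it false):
is false only for:
  j=False, u=True, y=False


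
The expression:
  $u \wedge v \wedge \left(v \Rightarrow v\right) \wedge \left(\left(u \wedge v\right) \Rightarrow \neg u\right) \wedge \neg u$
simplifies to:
$\text{False}$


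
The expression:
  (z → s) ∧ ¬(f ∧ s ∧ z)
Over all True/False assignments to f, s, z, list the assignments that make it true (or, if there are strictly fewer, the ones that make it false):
is false only for:
  f=False, s=False, z=True;
  f=True, s=False, z=True;
  f=True, s=True, z=True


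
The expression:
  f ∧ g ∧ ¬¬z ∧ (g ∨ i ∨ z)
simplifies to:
f ∧ g ∧ z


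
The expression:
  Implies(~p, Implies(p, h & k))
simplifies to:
True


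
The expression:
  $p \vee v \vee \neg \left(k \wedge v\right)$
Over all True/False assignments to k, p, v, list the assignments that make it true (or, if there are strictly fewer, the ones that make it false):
is always true.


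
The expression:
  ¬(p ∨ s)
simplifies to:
¬p ∧ ¬s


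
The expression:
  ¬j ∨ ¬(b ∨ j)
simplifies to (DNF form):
¬j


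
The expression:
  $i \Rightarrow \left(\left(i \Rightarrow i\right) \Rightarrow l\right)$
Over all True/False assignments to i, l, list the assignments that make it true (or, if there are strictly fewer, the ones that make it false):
is false only for:
  i=True, l=False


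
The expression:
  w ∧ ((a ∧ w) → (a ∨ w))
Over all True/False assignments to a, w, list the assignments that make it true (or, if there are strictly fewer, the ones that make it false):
is true only for:
  a=False, w=True;
  a=True, w=True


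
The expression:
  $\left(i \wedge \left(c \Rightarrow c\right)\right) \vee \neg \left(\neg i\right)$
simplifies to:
$i$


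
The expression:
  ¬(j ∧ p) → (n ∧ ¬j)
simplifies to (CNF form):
(j ∨ n) ∧ (p ∨ ¬j)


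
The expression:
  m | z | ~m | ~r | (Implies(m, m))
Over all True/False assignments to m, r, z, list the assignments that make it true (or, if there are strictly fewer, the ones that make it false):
is always true.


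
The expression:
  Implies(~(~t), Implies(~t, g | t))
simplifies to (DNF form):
True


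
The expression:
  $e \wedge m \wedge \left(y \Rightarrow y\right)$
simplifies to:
$e \wedge m$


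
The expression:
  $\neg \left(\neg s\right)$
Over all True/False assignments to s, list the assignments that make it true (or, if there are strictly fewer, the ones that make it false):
is true only for:
  s=True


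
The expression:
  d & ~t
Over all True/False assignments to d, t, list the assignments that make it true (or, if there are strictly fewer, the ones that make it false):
is true only for:
  d=True, t=False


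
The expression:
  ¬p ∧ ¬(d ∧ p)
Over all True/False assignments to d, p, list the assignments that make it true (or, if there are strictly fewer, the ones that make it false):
is true only for:
  d=False, p=False;
  d=True, p=False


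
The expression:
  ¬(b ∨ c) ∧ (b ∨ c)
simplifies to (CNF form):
False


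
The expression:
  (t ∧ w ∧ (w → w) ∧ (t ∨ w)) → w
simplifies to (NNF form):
True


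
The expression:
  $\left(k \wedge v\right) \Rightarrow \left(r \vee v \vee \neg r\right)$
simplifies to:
$\text{True}$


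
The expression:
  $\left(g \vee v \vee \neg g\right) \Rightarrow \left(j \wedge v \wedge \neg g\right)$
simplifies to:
$j \wedge v \wedge \neg g$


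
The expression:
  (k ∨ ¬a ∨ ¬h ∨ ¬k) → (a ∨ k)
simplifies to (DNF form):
a ∨ k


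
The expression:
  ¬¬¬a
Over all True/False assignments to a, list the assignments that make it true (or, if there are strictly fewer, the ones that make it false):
is true only for:
  a=False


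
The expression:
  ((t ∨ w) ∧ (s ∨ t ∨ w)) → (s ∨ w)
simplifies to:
s ∨ w ∨ ¬t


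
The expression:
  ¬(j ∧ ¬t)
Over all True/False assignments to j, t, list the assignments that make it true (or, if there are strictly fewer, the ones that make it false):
is false only for:
  j=True, t=False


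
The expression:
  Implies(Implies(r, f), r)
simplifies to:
r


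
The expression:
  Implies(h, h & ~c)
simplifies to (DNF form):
~c | ~h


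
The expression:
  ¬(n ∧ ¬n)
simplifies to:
True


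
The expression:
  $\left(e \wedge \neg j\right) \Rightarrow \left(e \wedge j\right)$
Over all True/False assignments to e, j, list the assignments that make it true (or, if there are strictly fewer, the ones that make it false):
is false only for:
  e=True, j=False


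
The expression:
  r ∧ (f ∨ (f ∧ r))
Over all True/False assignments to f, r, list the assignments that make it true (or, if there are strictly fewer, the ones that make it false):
is true only for:
  f=True, r=True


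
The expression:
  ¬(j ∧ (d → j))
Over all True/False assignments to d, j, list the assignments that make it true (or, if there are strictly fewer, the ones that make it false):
is true only for:
  d=False, j=False;
  d=True, j=False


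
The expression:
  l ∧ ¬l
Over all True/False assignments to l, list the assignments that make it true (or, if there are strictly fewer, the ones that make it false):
is never true.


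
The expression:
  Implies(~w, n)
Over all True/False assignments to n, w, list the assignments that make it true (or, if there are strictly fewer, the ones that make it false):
is false only for:
  n=False, w=False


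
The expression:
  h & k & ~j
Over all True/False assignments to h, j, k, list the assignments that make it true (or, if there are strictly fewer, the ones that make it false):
is true only for:
  h=True, j=False, k=True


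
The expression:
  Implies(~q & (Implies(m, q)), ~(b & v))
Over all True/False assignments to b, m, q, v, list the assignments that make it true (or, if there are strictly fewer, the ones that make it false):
is false only for:
  b=True, m=False, q=False, v=True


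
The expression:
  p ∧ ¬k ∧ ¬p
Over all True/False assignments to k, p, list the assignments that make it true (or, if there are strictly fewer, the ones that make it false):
is never true.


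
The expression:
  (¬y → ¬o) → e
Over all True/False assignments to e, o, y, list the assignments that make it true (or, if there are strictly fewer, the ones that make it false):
is false only for:
  e=False, o=False, y=False;
  e=False, o=False, y=True;
  e=False, o=True, y=True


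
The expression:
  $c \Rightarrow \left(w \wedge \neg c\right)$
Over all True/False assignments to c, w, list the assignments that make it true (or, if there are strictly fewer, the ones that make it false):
is true only for:
  c=False, w=False;
  c=False, w=True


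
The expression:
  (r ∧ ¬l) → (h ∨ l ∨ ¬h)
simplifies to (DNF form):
True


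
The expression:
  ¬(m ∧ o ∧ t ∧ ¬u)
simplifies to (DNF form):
u ∨ ¬m ∨ ¬o ∨ ¬t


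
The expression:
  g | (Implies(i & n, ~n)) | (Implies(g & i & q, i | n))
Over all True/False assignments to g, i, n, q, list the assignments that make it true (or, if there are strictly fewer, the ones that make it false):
is always true.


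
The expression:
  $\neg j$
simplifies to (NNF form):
$\neg j$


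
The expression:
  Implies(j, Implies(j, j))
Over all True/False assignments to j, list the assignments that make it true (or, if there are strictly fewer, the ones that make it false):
is always true.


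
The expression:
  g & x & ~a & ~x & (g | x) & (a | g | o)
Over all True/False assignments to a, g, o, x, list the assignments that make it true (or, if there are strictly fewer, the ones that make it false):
is never true.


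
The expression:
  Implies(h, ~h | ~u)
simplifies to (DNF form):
~h | ~u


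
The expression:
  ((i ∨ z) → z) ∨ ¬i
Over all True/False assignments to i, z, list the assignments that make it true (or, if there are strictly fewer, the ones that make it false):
is false only for:
  i=True, z=False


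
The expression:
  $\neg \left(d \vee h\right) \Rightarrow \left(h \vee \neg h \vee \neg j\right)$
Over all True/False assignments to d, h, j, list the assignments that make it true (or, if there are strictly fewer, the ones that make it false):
is always true.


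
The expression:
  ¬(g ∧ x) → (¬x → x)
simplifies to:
x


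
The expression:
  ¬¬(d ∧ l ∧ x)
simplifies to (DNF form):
d ∧ l ∧ x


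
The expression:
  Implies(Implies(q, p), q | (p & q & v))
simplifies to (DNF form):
q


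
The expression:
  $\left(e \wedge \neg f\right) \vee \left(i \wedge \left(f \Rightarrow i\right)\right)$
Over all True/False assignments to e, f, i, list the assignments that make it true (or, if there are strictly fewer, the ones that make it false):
is false only for:
  e=False, f=False, i=False;
  e=False, f=True, i=False;
  e=True, f=True, i=False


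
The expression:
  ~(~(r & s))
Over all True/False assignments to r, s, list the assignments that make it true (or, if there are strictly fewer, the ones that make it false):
is true only for:
  r=True, s=True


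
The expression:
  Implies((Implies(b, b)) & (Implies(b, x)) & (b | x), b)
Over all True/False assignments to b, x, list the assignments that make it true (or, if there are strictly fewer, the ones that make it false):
is false only for:
  b=False, x=True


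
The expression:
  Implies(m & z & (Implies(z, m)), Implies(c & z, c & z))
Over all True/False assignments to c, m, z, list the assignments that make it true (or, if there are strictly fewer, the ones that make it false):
is always true.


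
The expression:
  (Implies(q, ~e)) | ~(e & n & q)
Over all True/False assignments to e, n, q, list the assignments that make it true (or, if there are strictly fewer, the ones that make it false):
is false only for:
  e=True, n=True, q=True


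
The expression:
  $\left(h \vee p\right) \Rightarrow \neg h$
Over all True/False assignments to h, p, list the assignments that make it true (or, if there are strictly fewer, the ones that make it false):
is true only for:
  h=False, p=False;
  h=False, p=True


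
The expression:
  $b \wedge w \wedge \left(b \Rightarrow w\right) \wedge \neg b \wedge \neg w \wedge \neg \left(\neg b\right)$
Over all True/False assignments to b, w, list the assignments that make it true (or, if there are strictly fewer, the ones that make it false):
is never true.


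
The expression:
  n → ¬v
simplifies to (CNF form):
¬n ∨ ¬v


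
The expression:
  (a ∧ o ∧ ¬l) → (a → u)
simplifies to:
l ∨ u ∨ ¬a ∨ ¬o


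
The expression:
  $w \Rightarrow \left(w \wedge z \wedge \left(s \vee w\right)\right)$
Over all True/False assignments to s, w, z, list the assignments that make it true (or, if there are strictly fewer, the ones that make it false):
is false only for:
  s=False, w=True, z=False;
  s=True, w=True, z=False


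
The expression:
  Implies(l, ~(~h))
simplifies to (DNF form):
h | ~l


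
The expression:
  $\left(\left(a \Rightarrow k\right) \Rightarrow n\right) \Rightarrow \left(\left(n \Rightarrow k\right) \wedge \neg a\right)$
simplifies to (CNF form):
$\left(k \vee \neg a\right) \wedge \left(k \vee \neg n\right) \wedge \left(\neg a \vee \neg n\right)$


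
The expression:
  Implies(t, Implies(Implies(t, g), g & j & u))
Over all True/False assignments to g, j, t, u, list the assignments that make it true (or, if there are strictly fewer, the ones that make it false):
is false only for:
  g=True, j=False, t=True, u=False;
  g=True, j=False, t=True, u=True;
  g=True, j=True, t=True, u=False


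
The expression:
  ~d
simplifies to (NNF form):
~d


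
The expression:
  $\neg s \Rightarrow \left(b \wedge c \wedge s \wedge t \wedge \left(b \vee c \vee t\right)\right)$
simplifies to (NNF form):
$s$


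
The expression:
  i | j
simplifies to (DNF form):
i | j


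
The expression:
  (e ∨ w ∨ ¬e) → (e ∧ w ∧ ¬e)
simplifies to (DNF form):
False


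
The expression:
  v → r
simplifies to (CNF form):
r ∨ ¬v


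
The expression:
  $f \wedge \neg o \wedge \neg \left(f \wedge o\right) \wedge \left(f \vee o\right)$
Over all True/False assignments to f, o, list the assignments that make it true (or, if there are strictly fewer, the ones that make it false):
is true only for:
  f=True, o=False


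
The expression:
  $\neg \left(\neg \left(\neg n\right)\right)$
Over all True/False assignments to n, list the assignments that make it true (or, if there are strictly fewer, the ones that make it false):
is true only for:
  n=False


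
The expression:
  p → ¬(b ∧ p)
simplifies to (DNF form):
¬b ∨ ¬p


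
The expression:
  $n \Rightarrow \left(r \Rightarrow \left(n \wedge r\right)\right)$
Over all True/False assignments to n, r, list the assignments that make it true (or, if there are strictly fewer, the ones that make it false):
is always true.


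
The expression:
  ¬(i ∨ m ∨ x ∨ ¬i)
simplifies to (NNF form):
False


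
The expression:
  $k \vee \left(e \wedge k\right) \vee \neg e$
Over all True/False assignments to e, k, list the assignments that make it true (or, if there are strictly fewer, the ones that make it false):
is false only for:
  e=True, k=False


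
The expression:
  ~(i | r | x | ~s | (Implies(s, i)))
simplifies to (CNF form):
s & ~i & ~r & ~x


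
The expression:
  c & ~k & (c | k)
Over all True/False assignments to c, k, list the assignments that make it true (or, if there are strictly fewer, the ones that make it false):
is true only for:
  c=True, k=False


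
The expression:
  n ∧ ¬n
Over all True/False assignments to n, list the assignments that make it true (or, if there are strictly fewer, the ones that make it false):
is never true.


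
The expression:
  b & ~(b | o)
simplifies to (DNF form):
False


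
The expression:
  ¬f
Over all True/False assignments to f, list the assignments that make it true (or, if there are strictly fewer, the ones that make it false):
is true only for:
  f=False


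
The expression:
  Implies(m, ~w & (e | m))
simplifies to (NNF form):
~m | ~w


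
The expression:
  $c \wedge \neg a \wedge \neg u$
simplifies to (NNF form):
$c \wedge \neg a \wedge \neg u$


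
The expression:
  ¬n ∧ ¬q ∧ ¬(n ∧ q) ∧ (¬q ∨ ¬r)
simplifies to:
¬n ∧ ¬q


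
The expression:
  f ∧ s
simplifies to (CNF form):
f ∧ s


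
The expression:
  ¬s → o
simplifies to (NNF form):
o ∨ s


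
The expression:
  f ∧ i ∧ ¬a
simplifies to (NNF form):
f ∧ i ∧ ¬a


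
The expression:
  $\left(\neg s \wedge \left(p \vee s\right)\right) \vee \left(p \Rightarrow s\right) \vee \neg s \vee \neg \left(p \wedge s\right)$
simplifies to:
$\text{True}$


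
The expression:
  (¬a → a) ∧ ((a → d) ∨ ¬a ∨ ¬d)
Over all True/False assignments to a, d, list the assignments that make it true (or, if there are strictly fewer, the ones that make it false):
is true only for:
  a=True, d=False;
  a=True, d=True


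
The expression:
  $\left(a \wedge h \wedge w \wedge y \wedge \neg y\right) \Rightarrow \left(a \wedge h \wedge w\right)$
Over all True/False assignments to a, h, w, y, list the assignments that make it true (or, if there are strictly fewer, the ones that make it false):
is always true.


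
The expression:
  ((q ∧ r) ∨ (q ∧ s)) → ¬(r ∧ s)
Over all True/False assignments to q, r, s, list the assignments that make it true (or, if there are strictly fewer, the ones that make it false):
is false only for:
  q=True, r=True, s=True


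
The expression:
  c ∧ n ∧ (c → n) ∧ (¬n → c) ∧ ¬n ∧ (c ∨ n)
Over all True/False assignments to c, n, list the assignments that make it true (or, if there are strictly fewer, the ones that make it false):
is never true.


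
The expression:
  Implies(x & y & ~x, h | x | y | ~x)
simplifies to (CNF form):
True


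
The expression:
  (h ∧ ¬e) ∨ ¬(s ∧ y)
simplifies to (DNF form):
(h ∧ ¬e) ∨ ¬s ∨ ¬y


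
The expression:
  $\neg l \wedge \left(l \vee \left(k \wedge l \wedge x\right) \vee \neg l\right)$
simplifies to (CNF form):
$\neg l$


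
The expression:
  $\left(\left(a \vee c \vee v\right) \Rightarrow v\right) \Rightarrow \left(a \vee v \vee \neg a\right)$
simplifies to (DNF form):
$\text{True}$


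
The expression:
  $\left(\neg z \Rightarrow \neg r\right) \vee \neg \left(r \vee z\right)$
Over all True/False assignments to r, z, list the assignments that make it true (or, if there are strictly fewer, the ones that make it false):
is false only for:
  r=True, z=False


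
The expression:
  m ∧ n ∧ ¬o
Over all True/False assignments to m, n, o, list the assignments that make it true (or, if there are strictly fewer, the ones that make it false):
is true only for:
  m=True, n=True, o=False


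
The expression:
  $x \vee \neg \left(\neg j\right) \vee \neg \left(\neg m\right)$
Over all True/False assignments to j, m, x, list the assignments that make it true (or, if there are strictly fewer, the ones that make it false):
is false only for:
  j=False, m=False, x=False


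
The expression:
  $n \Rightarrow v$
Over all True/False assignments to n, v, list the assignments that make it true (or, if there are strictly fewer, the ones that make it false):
is false only for:
  n=True, v=False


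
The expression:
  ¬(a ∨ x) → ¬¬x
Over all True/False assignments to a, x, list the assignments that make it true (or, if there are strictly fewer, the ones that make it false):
is false only for:
  a=False, x=False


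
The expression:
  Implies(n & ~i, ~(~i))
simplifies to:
i | ~n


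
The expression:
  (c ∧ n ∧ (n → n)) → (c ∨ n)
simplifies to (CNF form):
True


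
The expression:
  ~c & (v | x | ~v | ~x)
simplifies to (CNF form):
~c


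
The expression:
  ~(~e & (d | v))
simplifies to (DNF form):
e | (~d & ~v)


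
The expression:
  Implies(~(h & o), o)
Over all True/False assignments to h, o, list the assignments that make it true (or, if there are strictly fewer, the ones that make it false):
is true only for:
  h=False, o=True;
  h=True, o=True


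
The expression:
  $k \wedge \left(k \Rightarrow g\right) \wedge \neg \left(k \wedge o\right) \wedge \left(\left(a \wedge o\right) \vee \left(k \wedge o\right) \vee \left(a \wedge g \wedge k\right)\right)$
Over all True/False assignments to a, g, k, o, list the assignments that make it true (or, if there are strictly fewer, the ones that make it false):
is true only for:
  a=True, g=True, k=True, o=False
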